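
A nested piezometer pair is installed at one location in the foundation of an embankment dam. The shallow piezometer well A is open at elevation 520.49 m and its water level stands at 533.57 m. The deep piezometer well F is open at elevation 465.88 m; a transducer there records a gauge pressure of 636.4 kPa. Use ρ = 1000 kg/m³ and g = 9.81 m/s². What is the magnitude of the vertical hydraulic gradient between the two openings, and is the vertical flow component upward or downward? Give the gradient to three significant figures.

|i_v| ≈ 0.0516; vertical flow is downward

Total head at well A: h = 533.57 m (water level in the standpipe).
Pressure head at well F: ψ = P/(ρg) = 636.4×1000 / (1000 × 9.81) = 64.87 m.
Total head at well F: h = z + ψ = 465.88 + 64.87 = 530.75 m.
Δh = h(well A) − h(well F) = 533.57 − 530.75 = 2.82 m.
Vertical separation Δz = 520.49 − 465.88 = 54.61 m.
|i_v| = |Δh| / Δz = 2.82 / 54.61 = 0.0516.
Head is higher in the shallow piezometer, so vertical flow is downward (recharge condition).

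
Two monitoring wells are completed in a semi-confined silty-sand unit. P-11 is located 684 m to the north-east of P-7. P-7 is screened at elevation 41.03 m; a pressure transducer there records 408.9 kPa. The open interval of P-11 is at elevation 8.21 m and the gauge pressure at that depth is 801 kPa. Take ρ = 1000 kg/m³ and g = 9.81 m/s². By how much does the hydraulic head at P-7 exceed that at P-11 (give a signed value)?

Pressure head at P-7: ψ = P/(ρg) = 408.9×1000 / (1000 × 9.81) = 41.68 m.
Total head at P-7: h = z + ψ = 41.03 + 41.68 = 82.71 m.
Pressure head at P-11: ψ = P/(ρg) = 801×1000 / (1000 × 9.81) = 81.65 m.
Total head at P-11: h = z + ψ = 8.21 + 81.65 = 89.86 m.
Head difference: h(P-7) − h(P-11) = 82.71 − 89.86 = -7.15 m.

Δh ≈ -7.15 m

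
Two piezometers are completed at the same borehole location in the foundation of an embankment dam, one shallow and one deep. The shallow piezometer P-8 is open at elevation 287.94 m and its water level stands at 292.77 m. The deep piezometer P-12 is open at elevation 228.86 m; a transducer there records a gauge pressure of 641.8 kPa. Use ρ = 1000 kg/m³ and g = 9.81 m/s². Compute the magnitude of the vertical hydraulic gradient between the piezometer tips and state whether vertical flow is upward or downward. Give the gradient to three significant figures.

Total head at P-8: h = 292.77 m (water level in the standpipe).
Pressure head at P-12: ψ = P/(ρg) = 641.8×1000 / (1000 × 9.81) = 65.42 m.
Total head at P-12: h = z + ψ = 228.86 + 65.42 = 294.28 m.
Δh = h(P-8) − h(P-12) = 292.77 − 294.28 = -1.51 m.
Vertical separation Δz = 287.94 − 228.86 = 59.08 m.
|i_v| = |Δh| / Δz = 1.51 / 59.08 = 0.0256.
Head is higher in the deep piezometer, so vertical flow is upward (discharge condition).

|i_v| ≈ 0.0256; vertical flow is upward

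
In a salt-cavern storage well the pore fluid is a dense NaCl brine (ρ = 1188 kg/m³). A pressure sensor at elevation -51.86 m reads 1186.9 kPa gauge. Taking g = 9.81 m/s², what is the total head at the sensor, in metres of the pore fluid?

h ≈ 49.98 m

ψ = P/(ρg) = 1186.9×1000 / (1188 × 9.81) = 101.84 m.
h = z + ψ = -51.86 + 101.84 = 49.98 m.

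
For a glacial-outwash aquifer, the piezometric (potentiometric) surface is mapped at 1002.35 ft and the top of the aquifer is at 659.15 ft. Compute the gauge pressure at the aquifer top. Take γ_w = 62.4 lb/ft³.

Pressure head at the aquifer top: ψ = h − z = 1002.35 − 659.15 = 343.20 ft.
P = γψ/144 = 62.4 × 343.20 / 144 = 149 psi.

P ≈ 149 psi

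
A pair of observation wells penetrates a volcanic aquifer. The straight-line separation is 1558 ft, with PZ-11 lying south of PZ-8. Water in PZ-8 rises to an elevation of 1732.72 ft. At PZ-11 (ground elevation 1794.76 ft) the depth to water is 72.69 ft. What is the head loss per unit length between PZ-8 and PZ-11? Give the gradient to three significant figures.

i ≈ 0.00684 ft/ft

Total head at PZ-8: h = 1732.72 ft (water level in the piezometer is the total head).
Total head at PZ-11: h = 1794.76 − 72.69 = 1722.07 ft.
Head difference: h(PZ-8) − h(PZ-11) = 1732.72 − 1722.07 = 10.65 ft.
Hydraulic gradient: i = |Δh| / L = 10.65 / 1558 = 0.00684.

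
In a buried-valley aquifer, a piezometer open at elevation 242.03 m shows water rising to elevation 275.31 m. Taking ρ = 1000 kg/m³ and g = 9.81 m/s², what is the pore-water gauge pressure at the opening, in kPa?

Pressure head ψ = h − z = 275.31 − 242.03 = 33.28 m.
P = ρgψ = 1000 × 9.81 × 33.28 = 326477 Pa ≈ 326 kPa.

P ≈ 326 kPa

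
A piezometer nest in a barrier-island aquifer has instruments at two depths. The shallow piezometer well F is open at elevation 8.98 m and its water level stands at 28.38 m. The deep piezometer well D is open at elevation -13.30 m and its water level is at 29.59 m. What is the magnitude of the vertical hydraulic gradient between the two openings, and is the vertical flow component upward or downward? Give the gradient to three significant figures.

Total head at well F: h = 28.38 m (water level in the standpipe).
Total head at well D: h = 29.59 m.
Δh = h(well F) − h(well D) = 28.38 − 29.59 = -1.21 m.
Vertical separation Δz = 8.98 − (-13.30) = 22.28 m.
|i_v| = |Δh| / Δz = 1.21 / 22.28 = 0.0543.
Head is higher in the deep piezometer, so vertical flow is upward (discharge condition).

|i_v| ≈ 0.0543; vertical flow is upward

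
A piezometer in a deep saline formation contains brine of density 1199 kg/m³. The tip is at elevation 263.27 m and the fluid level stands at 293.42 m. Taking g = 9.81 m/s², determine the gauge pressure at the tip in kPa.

Pressure head ψ = h − z = 293.42 − 263.27 = 30.15 m.
P = ρgψ = 1199 × 9.81 × 30.15 = 354630 Pa ≈ 355 kPa.

P ≈ 355 kPa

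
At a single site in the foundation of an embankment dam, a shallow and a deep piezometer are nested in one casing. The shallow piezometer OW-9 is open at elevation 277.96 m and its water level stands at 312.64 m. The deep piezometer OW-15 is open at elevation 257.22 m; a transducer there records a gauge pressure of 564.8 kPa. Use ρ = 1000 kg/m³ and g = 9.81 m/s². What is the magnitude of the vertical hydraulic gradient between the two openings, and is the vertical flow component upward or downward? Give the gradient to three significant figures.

Total head at OW-9: h = 312.64 m (water level in the standpipe).
Pressure head at OW-15: ψ = P/(ρg) = 564.8×1000 / (1000 × 9.81) = 57.57 m.
Total head at OW-15: h = z + ψ = 257.22 + 57.57 = 314.79 m.
Δh = h(OW-9) − h(OW-15) = 312.64 − 314.79 = -2.15 m.
Vertical separation Δz = 277.96 − 257.22 = 20.74 m.
|i_v| = |Δh| / Δz = 2.15 / 20.74 = 0.104.
Head is higher in the deep piezometer, so vertical flow is upward (discharge condition).

|i_v| ≈ 0.104; vertical flow is upward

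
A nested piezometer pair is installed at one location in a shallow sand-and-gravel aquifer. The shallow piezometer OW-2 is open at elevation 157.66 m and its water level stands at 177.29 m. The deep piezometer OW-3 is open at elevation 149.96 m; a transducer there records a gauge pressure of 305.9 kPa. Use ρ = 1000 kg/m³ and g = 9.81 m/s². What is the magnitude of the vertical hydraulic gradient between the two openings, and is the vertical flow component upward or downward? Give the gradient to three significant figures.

Total head at OW-2: h = 177.29 m (water level in the standpipe).
Pressure head at OW-3: ψ = P/(ρg) = 305.9×1000 / (1000 × 9.81) = 31.18 m.
Total head at OW-3: h = z + ψ = 149.96 + 31.18 = 181.14 m.
Δh = h(OW-2) − h(OW-3) = 177.29 − 181.14 = -3.85 m.
Vertical separation Δz = 157.66 − 149.96 = 7.70 m.
|i_v| = |Δh| / Δz = 3.85 / 7.70 = 0.500.
Head is higher in the deep piezometer, so vertical flow is upward (discharge condition).

|i_v| ≈ 0.500; vertical flow is upward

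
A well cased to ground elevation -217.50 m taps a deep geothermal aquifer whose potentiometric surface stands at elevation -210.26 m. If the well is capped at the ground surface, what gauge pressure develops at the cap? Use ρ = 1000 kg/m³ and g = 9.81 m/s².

Head above the cap: Δh = -210.26 − (-217.50) = 7.24 m.
P = ρgΔh = 1000 × 9.81 × 7.24 = 71024 Pa ≈ 71.0 kPa.

P ≈ 71.0 kPa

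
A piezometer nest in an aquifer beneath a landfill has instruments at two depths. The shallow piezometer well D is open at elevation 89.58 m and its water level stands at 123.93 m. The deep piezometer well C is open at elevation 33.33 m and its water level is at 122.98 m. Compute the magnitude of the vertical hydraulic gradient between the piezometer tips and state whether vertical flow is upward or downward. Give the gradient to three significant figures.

Total head at well D: h = 123.93 m (water level in the standpipe).
Total head at well C: h = 122.98 m.
Δh = h(well D) − h(well C) = 123.93 − 122.98 = 0.95 m.
Vertical separation Δz = 89.58 − 33.33 = 56.25 m.
|i_v| = |Δh| / Δz = 0.95 / 56.25 = 0.0169.
Head is higher in the shallow piezometer, so vertical flow is downward (recharge condition).

|i_v| ≈ 0.0169; vertical flow is downward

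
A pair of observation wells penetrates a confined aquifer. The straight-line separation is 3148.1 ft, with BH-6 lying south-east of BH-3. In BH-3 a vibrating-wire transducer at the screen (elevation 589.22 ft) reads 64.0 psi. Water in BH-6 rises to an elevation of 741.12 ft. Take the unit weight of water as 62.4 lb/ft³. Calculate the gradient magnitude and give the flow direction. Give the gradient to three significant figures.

Pressure head at BH-3: ψ = 144·P/γ = 144 × 64.0 / 62.4 = 147.69 ft.
Total head at BH-3: h = z + ψ = 589.22 + 147.69 = 736.91 ft.
Total head at BH-6: h = 741.12 ft (water level in the piezometer is the total head).
Head difference: h(BH-3) − h(BH-6) = 736.91 − 741.12 = -4.21 ft.
Hydraulic gradient: i = |Δh| / L = 4.21 / 3148.1 = 0.00134.
Flow is from higher to lower head: from BH-6 toward BH-3, i.e. toward the north-west.

i ≈ 0.00134; groundwater flows toward the north-west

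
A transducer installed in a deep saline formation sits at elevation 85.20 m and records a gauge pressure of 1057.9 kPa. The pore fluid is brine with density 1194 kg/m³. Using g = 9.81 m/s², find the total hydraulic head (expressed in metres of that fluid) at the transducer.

h ≈ 175.52 m

ψ = P/(ρg) = 1057.9×1000 / (1194 × 9.81) = 90.32 m.
h = z + ψ = 85.20 + 90.32 = 175.52 m.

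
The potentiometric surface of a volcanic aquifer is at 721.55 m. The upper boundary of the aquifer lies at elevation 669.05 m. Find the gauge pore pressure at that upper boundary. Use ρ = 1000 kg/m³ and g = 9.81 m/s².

P ≈ 515 kPa

Pressure head at the aquifer top: ψ = h − z = 721.55 − 669.05 = 52.50 m.
P = ρgψ = 1000 × 9.81 × 52.50 = 515025 Pa ≈ 515 kPa.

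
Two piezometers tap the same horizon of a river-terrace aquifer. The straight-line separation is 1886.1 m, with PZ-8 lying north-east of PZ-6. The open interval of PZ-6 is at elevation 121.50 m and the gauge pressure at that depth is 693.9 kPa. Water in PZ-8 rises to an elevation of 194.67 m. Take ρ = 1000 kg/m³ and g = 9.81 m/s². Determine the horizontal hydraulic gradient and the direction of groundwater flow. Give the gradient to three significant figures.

Pressure head at PZ-6: ψ = P/(ρg) = 693.9×1000 / (1000 × 9.81) = 70.73 m.
Total head at PZ-6: h = z + ψ = 121.50 + 70.73 = 192.23 m.
Total head at PZ-8: h = 194.67 m (water level in the piezometer is the total head).
Head difference: h(PZ-6) − h(PZ-8) = 192.23 − 194.67 = -2.44 m.
Hydraulic gradient: i = |Δh| / L = 2.44 / 1886.1 = 0.00129.
Flow is from higher to lower head: from PZ-8 toward PZ-6, i.e. toward the south-west.

i ≈ 0.00129; groundwater flows toward the south-west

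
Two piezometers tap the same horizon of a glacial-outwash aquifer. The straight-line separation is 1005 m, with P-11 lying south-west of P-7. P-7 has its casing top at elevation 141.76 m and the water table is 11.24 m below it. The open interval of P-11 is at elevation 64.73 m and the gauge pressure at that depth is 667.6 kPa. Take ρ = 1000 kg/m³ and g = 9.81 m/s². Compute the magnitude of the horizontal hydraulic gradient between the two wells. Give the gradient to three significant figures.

i ≈ 0.00225

Total head at P-7: h = 141.76 − 11.24 = 130.52 m.
Pressure head at P-11: ψ = P/(ρg) = 667.6×1000 / (1000 × 9.81) = 68.05 m.
Total head at P-11: h = z + ψ = 64.73 + 68.05 = 132.78 m.
Head difference: h(P-7) − h(P-11) = 130.52 − 132.78 = -2.26 m.
Hydraulic gradient: i = |Δh| / L = 2.26 / 1005 = 0.00225.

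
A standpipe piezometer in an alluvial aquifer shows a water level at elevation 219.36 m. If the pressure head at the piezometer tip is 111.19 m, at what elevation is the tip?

z = h − ψ = 219.36 − 111.19 = 108.17 m.

z ≈ 108.17 m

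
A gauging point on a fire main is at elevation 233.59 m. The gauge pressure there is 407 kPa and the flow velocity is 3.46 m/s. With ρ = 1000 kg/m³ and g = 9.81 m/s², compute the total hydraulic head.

h ≈ 275.69 m

Pressure head ψ = P/(ρg) = 407×1000 / (1000 × 9.81) = 41.49 m.
Velocity head = v²/(2g) = 3.46² / (2 × 9.81) = 0.610 m.
h = z + ψ + v²/(2g) = 233.59 + 41.49 + 0.610 = 275.69 m.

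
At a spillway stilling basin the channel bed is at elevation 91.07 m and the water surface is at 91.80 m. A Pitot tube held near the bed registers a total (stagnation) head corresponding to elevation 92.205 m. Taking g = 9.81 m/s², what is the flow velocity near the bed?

v ≈ 2.82 m/s

Near the bed, under hydrostatic conditions, the piezometric head (z + ψ) equals the free-surface elevation, 91.80 m.
Velocity head = total − piezometric = 92.205 − 91.80 = 0.405 m.
v = √(2g·h_v) = √(2 × 9.81 × 0.405) = 2.82 m/s.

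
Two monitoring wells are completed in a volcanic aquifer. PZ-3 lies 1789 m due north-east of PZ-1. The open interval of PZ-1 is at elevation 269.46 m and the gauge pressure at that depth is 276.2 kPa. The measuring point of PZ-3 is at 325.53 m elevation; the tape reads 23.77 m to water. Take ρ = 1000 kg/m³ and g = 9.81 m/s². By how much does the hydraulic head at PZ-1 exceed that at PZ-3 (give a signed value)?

Pressure head at PZ-1: ψ = P/(ρg) = 276.2×1000 / (1000 × 9.81) = 28.15 m.
Total head at PZ-1: h = z + ψ = 269.46 + 28.15 = 297.61 m.
Total head at PZ-3: h = 325.53 − 23.77 = 301.76 m.
Head difference: h(PZ-1) − h(PZ-3) = 297.61 − 301.76 = -4.15 m.

Δh ≈ -4.15 m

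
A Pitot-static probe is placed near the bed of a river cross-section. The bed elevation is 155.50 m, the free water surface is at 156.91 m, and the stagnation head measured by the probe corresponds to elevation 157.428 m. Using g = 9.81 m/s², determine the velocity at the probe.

Near the bed, under hydrostatic conditions, the piezometric head (z + ψ) equals the free-surface elevation, 156.91 m.
Velocity head = total − piezometric = 157.428 − 156.91 = 0.518 m.
v = √(2g·h_v) = √(2 × 9.81 × 0.518) = 3.19 m/s.

v ≈ 3.19 m/s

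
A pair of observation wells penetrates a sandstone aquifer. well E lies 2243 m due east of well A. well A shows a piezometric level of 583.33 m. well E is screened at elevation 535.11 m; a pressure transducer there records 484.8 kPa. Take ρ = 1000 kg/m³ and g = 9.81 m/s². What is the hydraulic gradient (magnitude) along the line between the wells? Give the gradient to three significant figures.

i ≈ 0.000535

Total head at well A: h = 583.33 m (water level in the piezometer is the total head).
Pressure head at well E: ψ = P/(ρg) = 484.8×1000 / (1000 × 9.81) = 49.42 m.
Total head at well E: h = z + ψ = 535.11 + 49.42 = 584.53 m.
Head difference: h(well A) − h(well E) = 583.33 − 584.53 = -1.20 m.
Hydraulic gradient: i = |Δh| / L = 1.20 / 2243 = 0.000535.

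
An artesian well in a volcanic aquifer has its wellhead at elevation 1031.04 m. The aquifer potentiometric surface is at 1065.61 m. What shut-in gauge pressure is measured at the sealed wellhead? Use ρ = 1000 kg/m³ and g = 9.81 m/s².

P ≈ 339 kPa

Head above the cap: Δh = 1065.61 − 1031.04 = 34.57 m.
P = ρgΔh = 1000 × 9.81 × 34.57 = 339132 Pa ≈ 339 kPa.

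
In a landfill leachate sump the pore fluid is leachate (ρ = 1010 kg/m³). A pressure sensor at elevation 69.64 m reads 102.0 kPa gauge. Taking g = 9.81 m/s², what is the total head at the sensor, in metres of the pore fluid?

h ≈ 79.93 m

ψ = P/(ρg) = 102.0×1000 / (1010 × 9.81) = 10.29 m.
h = z + ψ = 69.64 + 10.29 = 79.93 m.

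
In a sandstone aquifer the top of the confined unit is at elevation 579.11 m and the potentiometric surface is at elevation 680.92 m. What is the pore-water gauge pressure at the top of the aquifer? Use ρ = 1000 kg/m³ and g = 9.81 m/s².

Pressure head at the aquifer top: ψ = h − z = 680.92 − 579.11 = 101.81 m.
P = ρgψ = 1000 × 9.81 × 101.81 = 998756 Pa ≈ 999 kPa.

P ≈ 999 kPa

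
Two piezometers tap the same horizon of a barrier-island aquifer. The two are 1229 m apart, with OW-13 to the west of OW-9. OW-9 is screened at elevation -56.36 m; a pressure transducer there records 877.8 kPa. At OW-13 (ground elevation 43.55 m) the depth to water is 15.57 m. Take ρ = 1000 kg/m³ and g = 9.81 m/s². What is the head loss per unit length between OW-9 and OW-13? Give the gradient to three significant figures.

i ≈ 0.00418 m/m

Pressure head at OW-9: ψ = P/(ρg) = 877.8×1000 / (1000 × 9.81) = 89.48 m.
Total head at OW-9: h = z + ψ = -56.36 + 89.48 = 33.12 m.
Total head at OW-13: h = 43.55 − 15.57 = 27.98 m.
Head difference: h(OW-9) − h(OW-13) = 33.12 − 27.98 = 5.14 m.
Hydraulic gradient: i = |Δh| / L = 5.14 / 1229 = 0.00418.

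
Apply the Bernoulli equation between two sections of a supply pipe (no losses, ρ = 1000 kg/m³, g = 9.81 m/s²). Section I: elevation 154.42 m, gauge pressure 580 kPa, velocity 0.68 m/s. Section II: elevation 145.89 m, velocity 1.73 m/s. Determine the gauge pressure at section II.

Pressure head at I: ψ₁ = P₁/(ρg) = 580×1000 / (1000 × 9.81) = 59.12 m.
Velocity heads: v₁²/2g = 0.68²/19.62 = 0.024 m; v₂²/2g = 1.73²/19.62 = 0.153 m.
Total head H = z₁ + ψ₁ + v₁²/2g = 154.42 + 59.12 + 0.024 = 213.56 m.
ψ₂ = H − z₂ − v₂²/2g = 213.56 − 145.89 − 0.153 = 67.52 m.
P₂ = ρgψ₂ = 1000 × 9.81 × 67.52 ≈ 662 kPa.

P₂ ≈ 662 kPa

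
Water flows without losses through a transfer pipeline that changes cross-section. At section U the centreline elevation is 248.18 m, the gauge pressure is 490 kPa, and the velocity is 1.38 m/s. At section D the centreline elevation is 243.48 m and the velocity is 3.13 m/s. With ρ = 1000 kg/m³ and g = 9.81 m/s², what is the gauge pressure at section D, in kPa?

Pressure head at U: ψ₁ = P₁/(ρg) = 490×1000 / (1000 × 9.81) = 49.95 m.
Velocity heads: v₁²/2g = 1.38²/19.62 = 0.097 m; v₂²/2g = 3.13²/19.62 = 0.499 m.
Total head H = z₁ + ψ₁ + v₁²/2g = 248.18 + 49.95 + 0.097 = 298.23 m.
ψ₂ = H − z₂ − v₂²/2g = 298.23 − 243.48 − 0.499 = 54.25 m.
P₂ = ρgψ₂ = 1000 × 9.81 × 54.25 ≈ 532 kPa.

P₂ ≈ 532 kPa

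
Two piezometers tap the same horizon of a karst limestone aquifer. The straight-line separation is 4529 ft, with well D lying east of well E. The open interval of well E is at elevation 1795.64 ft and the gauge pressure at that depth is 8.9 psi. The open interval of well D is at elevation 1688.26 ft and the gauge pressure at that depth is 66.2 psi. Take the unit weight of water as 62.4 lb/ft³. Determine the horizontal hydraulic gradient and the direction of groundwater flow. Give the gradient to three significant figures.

Pressure head at well E: ψ = 144·P/γ = 144 × 8.9 / 62.4 = 20.54 ft.
Total head at well E: h = z + ψ = 1795.64 + 20.54 = 1816.18 ft.
Pressure head at well D: ψ = 144·P/γ = 144 × 66.2 / 62.4 = 152.77 ft.
Total head at well D: h = z + ψ = 1688.26 + 152.77 = 1841.03 ft.
Head difference: h(well E) − h(well D) = 1816.18 − 1841.03 = -24.85 ft.
Hydraulic gradient: i = |Δh| / L = 24.85 / 4529 = 0.00549.
Flow is from higher to lower head: from well D toward well E, i.e. toward the west.

i ≈ 0.00549; groundwater flows toward the west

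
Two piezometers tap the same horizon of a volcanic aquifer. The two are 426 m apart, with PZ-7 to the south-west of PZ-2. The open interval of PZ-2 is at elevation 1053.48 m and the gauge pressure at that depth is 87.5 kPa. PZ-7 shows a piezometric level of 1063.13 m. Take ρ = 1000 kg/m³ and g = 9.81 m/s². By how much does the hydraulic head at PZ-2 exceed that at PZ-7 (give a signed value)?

Δh ≈ -0.73 m

Pressure head at PZ-2: ψ = P/(ρg) = 87.5×1000 / (1000 × 9.81) = 8.92 m.
Total head at PZ-2: h = z + ψ = 1053.48 + 8.92 = 1062.40 m.
Total head at PZ-7: h = 1063.13 m (water level in the piezometer is the total head).
Head difference: h(PZ-2) − h(PZ-7) = 1062.40 − 1063.13 = -0.73 m.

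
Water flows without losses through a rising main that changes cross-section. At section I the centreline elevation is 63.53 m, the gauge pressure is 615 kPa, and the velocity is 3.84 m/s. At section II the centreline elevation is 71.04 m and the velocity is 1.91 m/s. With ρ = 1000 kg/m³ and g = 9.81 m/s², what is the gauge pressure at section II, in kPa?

Pressure head at I: ψ₁ = P₁/(ρg) = 615×1000 / (1000 × 9.81) = 62.69 m.
Velocity heads: v₁²/2g = 3.84²/19.62 = 0.752 m; v₂²/2g = 1.91²/19.62 = 0.186 m.
Total head H = z₁ + ψ₁ + v₁²/2g = 63.53 + 62.69 + 0.752 = 126.97 m.
ψ₂ = H − z₂ − v₂²/2g = 126.97 − 71.04 − 0.186 = 55.74 m.
P₂ = ρgψ₂ = 1000 × 9.81 × 55.74 ≈ 547 kPa.

P₂ ≈ 547 kPa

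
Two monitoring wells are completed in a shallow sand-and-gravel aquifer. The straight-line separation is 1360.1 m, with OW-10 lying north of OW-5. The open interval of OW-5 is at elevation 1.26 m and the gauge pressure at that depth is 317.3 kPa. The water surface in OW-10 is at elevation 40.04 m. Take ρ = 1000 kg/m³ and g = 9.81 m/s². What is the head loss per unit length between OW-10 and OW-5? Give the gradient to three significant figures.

i ≈ 0.00473 m/m

Pressure head at OW-5: ψ = P/(ρg) = 317.3×1000 / (1000 × 9.81) = 32.34 m.
Total head at OW-5: h = z + ψ = 1.26 + 32.34 = 33.60 m.
Total head at OW-10: h = 40.04 m (water level in the piezometer is the total head).
Head difference: h(OW-5) − h(OW-10) = 33.60 − 40.04 = -6.44 m.
Hydraulic gradient: i = |Δh| / L = 6.44 / 1360.1 = 0.00473.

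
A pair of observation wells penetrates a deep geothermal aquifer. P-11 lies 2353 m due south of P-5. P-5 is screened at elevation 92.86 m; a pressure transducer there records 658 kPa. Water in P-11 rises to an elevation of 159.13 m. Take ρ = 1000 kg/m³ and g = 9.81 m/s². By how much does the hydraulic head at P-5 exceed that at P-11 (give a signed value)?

Pressure head at P-5: ψ = P/(ρg) = 658×1000 / (1000 × 9.81) = 67.07 m.
Total head at P-5: h = z + ψ = 92.86 + 67.07 = 159.93 m.
Total head at P-11: h = 159.13 m (water level in the piezometer is the total head).
Head difference: h(P-5) − h(P-11) = 159.93 − 159.13 = 0.80 m.

Δh ≈ 0.80 m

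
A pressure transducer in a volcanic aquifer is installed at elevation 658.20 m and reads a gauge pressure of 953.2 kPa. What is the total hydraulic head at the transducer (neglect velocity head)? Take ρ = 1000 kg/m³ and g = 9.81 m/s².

h ≈ 755.37 m

ψ = P/(ρg) = 953.2×1000 / (1000 × 9.81) = 97.17 m.
h = z + ψ = 658.20 + 97.17 = 755.37 m.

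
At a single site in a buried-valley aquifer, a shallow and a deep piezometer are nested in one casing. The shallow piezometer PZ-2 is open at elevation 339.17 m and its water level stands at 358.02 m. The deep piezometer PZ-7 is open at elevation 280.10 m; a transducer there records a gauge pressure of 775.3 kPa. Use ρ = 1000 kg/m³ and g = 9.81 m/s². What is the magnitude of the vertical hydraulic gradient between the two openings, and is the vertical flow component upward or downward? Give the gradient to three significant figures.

|i_v| ≈ 0.0188; vertical flow is upward

Total head at PZ-2: h = 358.02 m (water level in the standpipe).
Pressure head at PZ-7: ψ = P/(ρg) = 775.3×1000 / (1000 × 9.81) = 79.03 m.
Total head at PZ-7: h = z + ψ = 280.10 + 79.03 = 359.13 m.
Δh = h(PZ-2) − h(PZ-7) = 358.02 − 359.13 = -1.11 m.
Vertical separation Δz = 339.17 − 280.10 = 59.07 m.
|i_v| = |Δh| / Δz = 1.11 / 59.07 = 0.0188.
Head is higher in the deep piezometer, so vertical flow is upward (discharge condition).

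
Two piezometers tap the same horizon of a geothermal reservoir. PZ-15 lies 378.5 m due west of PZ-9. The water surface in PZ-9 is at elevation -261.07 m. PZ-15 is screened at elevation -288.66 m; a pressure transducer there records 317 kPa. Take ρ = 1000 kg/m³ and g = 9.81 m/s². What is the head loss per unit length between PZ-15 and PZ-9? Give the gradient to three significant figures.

Total head at PZ-9: h = -261.07 m (water level in the piezometer is the total head).
Pressure head at PZ-15: ψ = P/(ρg) = 317×1000 / (1000 × 9.81) = 32.31 m.
Total head at PZ-15: h = z + ψ = -288.66 + 32.31 = -256.35 m.
Head difference: h(PZ-9) − h(PZ-15) = -261.07 − (-256.35) = -4.72 m.
Hydraulic gradient: i = |Δh| / L = 4.72 / 378.5 = 0.0125.

i ≈ 0.0125 m/m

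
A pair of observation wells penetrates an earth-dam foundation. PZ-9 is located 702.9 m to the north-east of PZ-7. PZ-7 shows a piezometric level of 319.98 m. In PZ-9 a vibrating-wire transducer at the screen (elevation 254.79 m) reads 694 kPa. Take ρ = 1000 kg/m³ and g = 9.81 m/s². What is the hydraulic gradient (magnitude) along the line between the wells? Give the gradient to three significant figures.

Total head at PZ-7: h = 319.98 m (water level in the piezometer is the total head).
Pressure head at PZ-9: ψ = P/(ρg) = 694×1000 / (1000 × 9.81) = 70.74 m.
Total head at PZ-9: h = z + ψ = 254.79 + 70.74 = 325.53 m.
Head difference: h(PZ-7) − h(PZ-9) = 319.98 − 325.53 = -5.55 m.
Hydraulic gradient: i = |Δh| / L = 5.55 / 702.9 = 0.00790.

i ≈ 0.00790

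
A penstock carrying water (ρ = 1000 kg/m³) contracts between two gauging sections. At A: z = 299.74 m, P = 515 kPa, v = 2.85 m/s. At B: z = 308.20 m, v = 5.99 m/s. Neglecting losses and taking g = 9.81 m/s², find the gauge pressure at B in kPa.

Pressure head at A: ψ₁ = P₁/(ρg) = 515×1000 / (1000 × 9.81) = 52.50 m.
Velocity heads: v₁²/2g = 2.85²/19.62 = 0.414 m; v₂²/2g = 5.99²/19.62 = 1.829 m.
Total head H = z₁ + ψ₁ + v₁²/2g = 299.74 + 52.50 + 0.414 = 352.65 m.
ψ₂ = H − z₂ − v₂²/2g = 352.65 − 308.20 − 1.829 = 42.62 m.
P₂ = ρgψ₂ = 1000 × 9.81 × 42.62 ≈ 418 kPa.

P₂ ≈ 418 kPa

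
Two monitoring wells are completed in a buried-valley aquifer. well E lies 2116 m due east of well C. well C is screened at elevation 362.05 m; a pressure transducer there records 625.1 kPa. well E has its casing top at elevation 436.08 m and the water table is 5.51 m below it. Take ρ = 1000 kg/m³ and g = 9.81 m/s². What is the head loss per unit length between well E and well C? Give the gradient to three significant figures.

i ≈ 0.00227 m/m

Pressure head at well C: ψ = P/(ρg) = 625.1×1000 / (1000 × 9.81) = 63.72 m.
Total head at well C: h = z + ψ = 362.05 + 63.72 = 425.77 m.
Total head at well E: h = 436.08 − 5.51 = 430.57 m.
Head difference: h(well C) − h(well E) = 425.77 − 430.57 = -4.80 m.
Hydraulic gradient: i = |Δh| / L = 4.80 / 2116 = 0.00227.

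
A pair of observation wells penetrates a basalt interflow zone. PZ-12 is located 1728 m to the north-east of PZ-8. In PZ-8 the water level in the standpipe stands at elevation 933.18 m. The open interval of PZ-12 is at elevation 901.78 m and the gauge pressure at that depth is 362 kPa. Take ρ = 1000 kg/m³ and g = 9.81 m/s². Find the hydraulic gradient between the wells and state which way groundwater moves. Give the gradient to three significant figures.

i ≈ 0.00318; groundwater flows toward the south-west

Total head at PZ-8: h = 933.18 m (water level in the piezometer is the total head).
Pressure head at PZ-12: ψ = P/(ρg) = 362×1000 / (1000 × 9.81) = 36.90 m.
Total head at PZ-12: h = z + ψ = 901.78 + 36.90 = 938.68 m.
Head difference: h(PZ-8) − h(PZ-12) = 933.18 − 938.68 = -5.50 m.
Hydraulic gradient: i = |Δh| / L = 5.50 / 1728 = 0.00318.
Flow is from higher to lower head: from PZ-12 toward PZ-8, i.e. toward the south-west.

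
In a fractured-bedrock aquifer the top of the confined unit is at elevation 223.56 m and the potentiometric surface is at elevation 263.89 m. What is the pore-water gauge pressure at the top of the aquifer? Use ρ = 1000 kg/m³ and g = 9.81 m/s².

Pressure head at the aquifer top: ψ = h − z = 263.89 − 223.56 = 40.33 m.
P = ρgψ = 1000 × 9.81 × 40.33 = 395637 Pa ≈ 396 kPa.

P ≈ 396 kPa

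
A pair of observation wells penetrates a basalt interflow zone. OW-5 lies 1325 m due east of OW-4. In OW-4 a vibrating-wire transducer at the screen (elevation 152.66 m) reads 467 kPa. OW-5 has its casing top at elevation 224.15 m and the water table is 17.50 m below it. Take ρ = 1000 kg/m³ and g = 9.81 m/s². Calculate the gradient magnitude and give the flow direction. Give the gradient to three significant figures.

i ≈ 0.00482; groundwater flows toward the west

Pressure head at OW-4: ψ = P/(ρg) = 467×1000 / (1000 × 9.81) = 47.60 m.
Total head at OW-4: h = z + ψ = 152.66 + 47.60 = 200.26 m.
Total head at OW-5: h = 224.15 − 17.50 = 206.65 m.
Head difference: h(OW-4) − h(OW-5) = 200.26 − 206.65 = -6.39 m.
Hydraulic gradient: i = |Δh| / L = 6.39 / 1325 = 0.00482.
Flow is from higher to lower head: from OW-5 toward OW-4, i.e. toward the west.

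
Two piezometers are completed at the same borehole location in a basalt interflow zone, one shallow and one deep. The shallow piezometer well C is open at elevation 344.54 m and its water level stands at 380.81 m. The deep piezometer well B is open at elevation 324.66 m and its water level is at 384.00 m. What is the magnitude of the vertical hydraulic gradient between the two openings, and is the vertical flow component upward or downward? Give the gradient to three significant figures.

Total head at well C: h = 380.81 m (water level in the standpipe).
Total head at well B: h = 384.00 m.
Δh = h(well C) − h(well B) = 380.81 − 384.00 = -3.19 m.
Vertical separation Δz = 344.54 − 324.66 = 19.88 m.
|i_v| = |Δh| / Δz = 3.19 / 19.88 = 0.160.
Head is higher in the deep piezometer, so vertical flow is upward (discharge condition).

|i_v| ≈ 0.160; vertical flow is upward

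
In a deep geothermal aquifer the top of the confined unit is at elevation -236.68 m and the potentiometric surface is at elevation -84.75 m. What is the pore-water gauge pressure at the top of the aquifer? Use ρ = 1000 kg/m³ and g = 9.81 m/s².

Pressure head at the aquifer top: ψ = h − z = -84.75 − (-236.68) = 151.93 m.
P = ρgψ = 1000 × 9.81 × 151.93 = 1490433 Pa ≈ 1490 kPa.

P ≈ 1490 kPa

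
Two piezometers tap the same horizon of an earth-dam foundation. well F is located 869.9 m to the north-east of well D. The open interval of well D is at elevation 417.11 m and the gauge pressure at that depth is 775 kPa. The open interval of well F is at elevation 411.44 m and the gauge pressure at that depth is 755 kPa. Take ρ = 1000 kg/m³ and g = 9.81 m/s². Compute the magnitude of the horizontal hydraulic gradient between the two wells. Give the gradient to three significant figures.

i ≈ 0.00886

Pressure head at well D: ψ = P/(ρg) = 775×1000 / (1000 × 9.81) = 79.00 m.
Total head at well D: h = z + ψ = 417.11 + 79.00 = 496.11 m.
Pressure head at well F: ψ = P/(ρg) = 755×1000 / (1000 × 9.81) = 76.96 m.
Total head at well F: h = z + ψ = 411.44 + 76.96 = 488.40 m.
Head difference: h(well D) − h(well F) = 496.11 − 488.40 = 7.71 m.
Hydraulic gradient: i = |Δh| / L = 7.71 / 869.9 = 0.00886.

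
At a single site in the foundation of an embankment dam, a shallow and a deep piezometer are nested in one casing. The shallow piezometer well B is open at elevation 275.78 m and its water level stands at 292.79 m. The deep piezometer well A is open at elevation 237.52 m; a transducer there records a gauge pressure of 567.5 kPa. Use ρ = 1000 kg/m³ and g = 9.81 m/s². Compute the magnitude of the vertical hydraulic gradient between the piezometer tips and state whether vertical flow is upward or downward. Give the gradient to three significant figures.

Total head at well B: h = 292.79 m (water level in the standpipe).
Pressure head at well A: ψ = P/(ρg) = 567.5×1000 / (1000 × 9.81) = 57.85 m.
Total head at well A: h = z + ψ = 237.52 + 57.85 = 295.37 m.
Δh = h(well B) − h(well A) = 292.79 − 295.37 = -2.58 m.
Vertical separation Δz = 275.78 − 237.52 = 38.26 m.
|i_v| = |Δh| / Δz = 2.58 / 38.26 = 0.0674.
Head is higher in the deep piezometer, so vertical flow is upward (discharge condition).

|i_v| ≈ 0.0674; vertical flow is upward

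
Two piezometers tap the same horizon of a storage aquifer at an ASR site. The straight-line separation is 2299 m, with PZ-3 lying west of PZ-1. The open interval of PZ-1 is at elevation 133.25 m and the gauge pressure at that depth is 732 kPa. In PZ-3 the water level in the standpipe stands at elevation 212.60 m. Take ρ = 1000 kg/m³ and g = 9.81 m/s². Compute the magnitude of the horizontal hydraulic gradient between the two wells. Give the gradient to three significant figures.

Pressure head at PZ-1: ψ = P/(ρg) = 732×1000 / (1000 × 9.81) = 74.62 m.
Total head at PZ-1: h = z + ψ = 133.25 + 74.62 = 207.87 m.
Total head at PZ-3: h = 212.60 m (water level in the piezometer is the total head).
Head difference: h(PZ-1) − h(PZ-3) = 207.87 − 212.60 = -4.73 m.
Hydraulic gradient: i = |Δh| / L = 4.73 / 2299 = 0.00206.

i ≈ 0.00206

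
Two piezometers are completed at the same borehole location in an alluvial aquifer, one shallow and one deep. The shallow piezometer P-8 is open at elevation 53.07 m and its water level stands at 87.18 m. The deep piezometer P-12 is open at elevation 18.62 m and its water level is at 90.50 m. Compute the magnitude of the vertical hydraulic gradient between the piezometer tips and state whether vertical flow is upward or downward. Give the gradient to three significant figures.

Total head at P-8: h = 87.18 m (water level in the standpipe).
Total head at P-12: h = 90.50 m.
Δh = h(P-8) − h(P-12) = 87.18 − 90.50 = -3.32 m.
Vertical separation Δz = 53.07 − 18.62 = 34.45 m.
|i_v| = |Δh| / Δz = 3.32 / 34.45 = 0.0964.
Head is higher in the deep piezometer, so vertical flow is upward (discharge condition).

|i_v| ≈ 0.0964; vertical flow is upward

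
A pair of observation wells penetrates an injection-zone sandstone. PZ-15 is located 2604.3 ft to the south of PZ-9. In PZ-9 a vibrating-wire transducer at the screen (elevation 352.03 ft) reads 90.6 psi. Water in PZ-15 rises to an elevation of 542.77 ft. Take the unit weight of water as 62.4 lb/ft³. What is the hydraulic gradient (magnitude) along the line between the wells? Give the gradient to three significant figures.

Pressure head at PZ-9: ψ = 144·P/γ = 144 × 90.6 / 62.4 = 209.08 ft.
Total head at PZ-9: h = z + ψ = 352.03 + 209.08 = 561.11 ft.
Total head at PZ-15: h = 542.77 ft (water level in the piezometer is the total head).
Head difference: h(PZ-9) − h(PZ-15) = 561.11 − 542.77 = 18.34 ft.
Hydraulic gradient: i = |Δh| / L = 18.34 / 2604.3 = 0.00704.

i ≈ 0.00704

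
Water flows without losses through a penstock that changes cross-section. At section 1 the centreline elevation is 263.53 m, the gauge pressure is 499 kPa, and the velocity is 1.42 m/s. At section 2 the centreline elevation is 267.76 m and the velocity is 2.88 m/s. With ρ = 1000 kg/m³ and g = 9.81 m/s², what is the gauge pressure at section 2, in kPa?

P₂ ≈ 454 kPa

Pressure head at 1: ψ₁ = P₁/(ρg) = 499×1000 / (1000 × 9.81) = 50.87 m.
Velocity heads: v₁²/2g = 1.42²/19.62 = 0.103 m; v₂²/2g = 2.88²/19.62 = 0.423 m.
Total head H = z₁ + ψ₁ + v₁²/2g = 263.53 + 50.87 + 0.103 = 314.50 m.
ψ₂ = H − z₂ − v₂²/2g = 314.50 − 267.76 − 0.423 = 46.32 m.
P₂ = ρgψ₂ = 1000 × 9.81 × 46.32 ≈ 454 kPa.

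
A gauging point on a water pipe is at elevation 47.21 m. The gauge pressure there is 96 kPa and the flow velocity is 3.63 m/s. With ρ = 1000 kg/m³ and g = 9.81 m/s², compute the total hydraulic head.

h ≈ 57.67 m

Pressure head ψ = P/(ρg) = 96×1000 / (1000 × 9.81) = 9.79 m.
Velocity head = v²/(2g) = 3.63² / (2 × 9.81) = 0.672 m.
h = z + ψ + v²/(2g) = 47.21 + 9.79 + 0.672 = 57.67 m.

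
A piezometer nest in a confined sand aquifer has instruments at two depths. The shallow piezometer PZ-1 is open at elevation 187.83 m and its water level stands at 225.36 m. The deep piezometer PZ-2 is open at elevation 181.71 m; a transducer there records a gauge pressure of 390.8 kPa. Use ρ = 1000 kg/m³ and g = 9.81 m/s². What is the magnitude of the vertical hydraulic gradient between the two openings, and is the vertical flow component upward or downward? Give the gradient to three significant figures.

Total head at PZ-1: h = 225.36 m (water level in the standpipe).
Pressure head at PZ-2: ψ = P/(ρg) = 390.8×1000 / (1000 × 9.81) = 39.84 m.
Total head at PZ-2: h = z + ψ = 181.71 + 39.84 = 221.55 m.
Δh = h(PZ-1) − h(PZ-2) = 225.36 − 221.55 = 3.81 m.
Vertical separation Δz = 187.83 − 181.71 = 6.12 m.
|i_v| = |Δh| / Δz = 3.81 / 6.12 = 0.623.
Head is higher in the shallow piezometer, so vertical flow is downward (recharge condition).

|i_v| ≈ 0.623; vertical flow is downward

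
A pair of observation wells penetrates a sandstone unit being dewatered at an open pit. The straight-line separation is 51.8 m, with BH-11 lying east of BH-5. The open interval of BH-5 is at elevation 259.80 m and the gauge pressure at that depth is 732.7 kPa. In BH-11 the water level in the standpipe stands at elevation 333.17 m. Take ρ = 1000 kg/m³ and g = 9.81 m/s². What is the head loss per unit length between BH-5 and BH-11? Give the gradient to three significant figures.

Pressure head at BH-5: ψ = P/(ρg) = 732.7×1000 / (1000 × 9.81) = 74.69 m.
Total head at BH-5: h = z + ψ = 259.80 + 74.69 = 334.49 m.
Total head at BH-11: h = 333.17 m (water level in the piezometer is the total head).
Head difference: h(BH-5) − h(BH-11) = 334.49 − 333.17 = 1.32 m.
Hydraulic gradient: i = |Δh| / L = 1.32 / 51.8 = 0.0255.

i ≈ 0.0255 m/m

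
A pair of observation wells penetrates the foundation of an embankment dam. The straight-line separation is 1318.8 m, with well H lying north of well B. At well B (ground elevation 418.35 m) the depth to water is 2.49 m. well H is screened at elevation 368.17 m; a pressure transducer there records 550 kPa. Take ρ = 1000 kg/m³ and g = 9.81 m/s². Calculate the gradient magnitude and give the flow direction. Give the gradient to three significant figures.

i ≈ 0.00635; groundwater flows toward the south

Total head at well B: h = 418.35 − 2.49 = 415.86 m.
Pressure head at well H: ψ = P/(ρg) = 550×1000 / (1000 × 9.81) = 56.07 m.
Total head at well H: h = z + ψ = 368.17 + 56.07 = 424.24 m.
Head difference: h(well B) − h(well H) = 415.86 − 424.24 = -8.38 m.
Hydraulic gradient: i = |Δh| / L = 8.38 / 1318.8 = 0.00635.
Flow is from higher to lower head: from well H toward well B, i.e. toward the south.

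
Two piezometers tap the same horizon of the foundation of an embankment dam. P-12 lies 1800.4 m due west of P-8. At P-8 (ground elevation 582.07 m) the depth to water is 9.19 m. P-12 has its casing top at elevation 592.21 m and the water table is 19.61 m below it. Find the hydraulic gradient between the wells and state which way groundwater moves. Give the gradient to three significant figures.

i ≈ 0.000156; groundwater flows toward the west

Total head at P-8: h = 582.07 − 9.19 = 572.88 m.
Total head at P-12: h = 592.21 − 19.61 = 572.60 m.
Head difference: h(P-8) − h(P-12) = 572.88 − 572.60 = 0.28 m.
Hydraulic gradient: i = |Δh| / L = 0.28 / 1800.4 = 0.000156.
Flow is from higher to lower head: from P-8 toward P-12, i.e. toward the west.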